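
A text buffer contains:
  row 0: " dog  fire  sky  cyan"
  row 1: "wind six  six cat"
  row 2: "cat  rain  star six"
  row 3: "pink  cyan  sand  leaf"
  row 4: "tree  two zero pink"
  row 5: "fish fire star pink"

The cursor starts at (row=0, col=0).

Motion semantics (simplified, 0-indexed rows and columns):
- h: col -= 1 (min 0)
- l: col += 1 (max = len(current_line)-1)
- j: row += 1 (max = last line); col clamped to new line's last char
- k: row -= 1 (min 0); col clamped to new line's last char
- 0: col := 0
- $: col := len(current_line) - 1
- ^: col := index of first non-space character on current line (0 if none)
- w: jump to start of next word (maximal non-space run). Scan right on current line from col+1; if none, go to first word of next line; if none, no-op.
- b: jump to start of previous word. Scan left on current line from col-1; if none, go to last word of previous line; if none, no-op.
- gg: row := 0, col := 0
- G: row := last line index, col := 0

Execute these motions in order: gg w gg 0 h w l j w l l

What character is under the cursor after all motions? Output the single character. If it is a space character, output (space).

After 1 (gg): row=0 col=0 char='_'
After 2 (w): row=0 col=1 char='d'
After 3 (gg): row=0 col=0 char='_'
After 4 (0): row=0 col=0 char='_'
After 5 (h): row=0 col=0 char='_'
After 6 (w): row=0 col=1 char='d'
After 7 (l): row=0 col=2 char='o'
After 8 (j): row=1 col=2 char='n'
After 9 (w): row=1 col=5 char='s'
After 10 (l): row=1 col=6 char='i'
After 11 (l): row=1 col=7 char='x'

Answer: x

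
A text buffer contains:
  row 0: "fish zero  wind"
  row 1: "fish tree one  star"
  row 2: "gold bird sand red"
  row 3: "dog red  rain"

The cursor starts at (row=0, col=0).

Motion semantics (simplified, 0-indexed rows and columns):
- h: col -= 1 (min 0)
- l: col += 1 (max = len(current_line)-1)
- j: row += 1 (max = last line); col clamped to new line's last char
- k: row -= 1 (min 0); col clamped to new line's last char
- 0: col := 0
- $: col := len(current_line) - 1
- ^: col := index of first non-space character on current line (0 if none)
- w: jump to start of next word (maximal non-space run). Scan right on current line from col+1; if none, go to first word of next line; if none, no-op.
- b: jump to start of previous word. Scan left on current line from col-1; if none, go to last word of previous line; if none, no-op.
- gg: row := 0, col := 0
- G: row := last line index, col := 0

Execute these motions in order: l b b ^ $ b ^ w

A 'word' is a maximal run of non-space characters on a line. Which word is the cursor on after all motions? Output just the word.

After 1 (l): row=0 col=1 char='i'
After 2 (b): row=0 col=0 char='f'
After 3 (b): row=0 col=0 char='f'
After 4 (^): row=0 col=0 char='f'
After 5 ($): row=0 col=14 char='d'
After 6 (b): row=0 col=11 char='w'
After 7 (^): row=0 col=0 char='f'
After 8 (w): row=0 col=5 char='z'

Answer: zero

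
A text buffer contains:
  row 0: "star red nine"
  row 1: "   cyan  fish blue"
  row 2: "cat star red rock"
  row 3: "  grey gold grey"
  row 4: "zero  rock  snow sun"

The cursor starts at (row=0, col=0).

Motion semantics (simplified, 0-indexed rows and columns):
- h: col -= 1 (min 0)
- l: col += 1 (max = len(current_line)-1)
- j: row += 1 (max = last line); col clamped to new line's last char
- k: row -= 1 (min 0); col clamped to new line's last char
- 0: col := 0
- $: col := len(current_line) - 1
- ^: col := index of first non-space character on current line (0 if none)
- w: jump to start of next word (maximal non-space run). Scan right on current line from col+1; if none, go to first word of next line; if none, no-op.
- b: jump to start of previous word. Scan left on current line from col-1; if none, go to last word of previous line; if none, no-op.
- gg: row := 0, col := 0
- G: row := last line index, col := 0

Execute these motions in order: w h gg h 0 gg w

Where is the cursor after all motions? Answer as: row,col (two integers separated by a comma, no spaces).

After 1 (w): row=0 col=5 char='r'
After 2 (h): row=0 col=4 char='_'
After 3 (gg): row=0 col=0 char='s'
After 4 (h): row=0 col=0 char='s'
After 5 (0): row=0 col=0 char='s'
After 6 (gg): row=0 col=0 char='s'
After 7 (w): row=0 col=5 char='r'

Answer: 0,5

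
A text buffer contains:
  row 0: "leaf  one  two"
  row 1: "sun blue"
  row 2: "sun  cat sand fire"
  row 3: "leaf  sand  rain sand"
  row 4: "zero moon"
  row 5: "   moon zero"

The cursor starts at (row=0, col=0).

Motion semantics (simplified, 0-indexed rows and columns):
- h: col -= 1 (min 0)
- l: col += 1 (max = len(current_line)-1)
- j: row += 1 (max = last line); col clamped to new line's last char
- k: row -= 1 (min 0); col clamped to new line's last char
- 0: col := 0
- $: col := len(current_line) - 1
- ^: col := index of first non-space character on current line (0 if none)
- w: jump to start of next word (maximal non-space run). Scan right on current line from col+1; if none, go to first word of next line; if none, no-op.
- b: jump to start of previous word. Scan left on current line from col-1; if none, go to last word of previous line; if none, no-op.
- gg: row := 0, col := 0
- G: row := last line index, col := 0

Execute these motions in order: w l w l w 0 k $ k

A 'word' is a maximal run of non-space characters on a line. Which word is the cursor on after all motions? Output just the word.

Answer: two

Derivation:
After 1 (w): row=0 col=6 char='o'
After 2 (l): row=0 col=7 char='n'
After 3 (w): row=0 col=11 char='t'
After 4 (l): row=0 col=12 char='w'
After 5 (w): row=1 col=0 char='s'
After 6 (0): row=1 col=0 char='s'
After 7 (k): row=0 col=0 char='l'
After 8 ($): row=0 col=13 char='o'
After 9 (k): row=0 col=13 char='o'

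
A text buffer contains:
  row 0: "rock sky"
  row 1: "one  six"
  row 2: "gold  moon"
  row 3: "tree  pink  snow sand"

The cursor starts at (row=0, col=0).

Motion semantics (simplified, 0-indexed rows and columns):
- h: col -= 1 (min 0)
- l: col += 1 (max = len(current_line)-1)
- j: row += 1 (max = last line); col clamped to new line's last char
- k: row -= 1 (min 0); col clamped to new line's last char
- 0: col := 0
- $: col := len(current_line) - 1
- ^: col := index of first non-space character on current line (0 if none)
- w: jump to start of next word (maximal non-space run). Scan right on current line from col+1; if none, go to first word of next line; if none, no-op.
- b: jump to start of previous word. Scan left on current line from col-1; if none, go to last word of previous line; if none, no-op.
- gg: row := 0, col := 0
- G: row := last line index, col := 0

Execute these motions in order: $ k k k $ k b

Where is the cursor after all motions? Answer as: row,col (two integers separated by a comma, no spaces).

Answer: 0,5

Derivation:
After 1 ($): row=0 col=7 char='y'
After 2 (k): row=0 col=7 char='y'
After 3 (k): row=0 col=7 char='y'
After 4 (k): row=0 col=7 char='y'
After 5 ($): row=0 col=7 char='y'
After 6 (k): row=0 col=7 char='y'
After 7 (b): row=0 col=5 char='s'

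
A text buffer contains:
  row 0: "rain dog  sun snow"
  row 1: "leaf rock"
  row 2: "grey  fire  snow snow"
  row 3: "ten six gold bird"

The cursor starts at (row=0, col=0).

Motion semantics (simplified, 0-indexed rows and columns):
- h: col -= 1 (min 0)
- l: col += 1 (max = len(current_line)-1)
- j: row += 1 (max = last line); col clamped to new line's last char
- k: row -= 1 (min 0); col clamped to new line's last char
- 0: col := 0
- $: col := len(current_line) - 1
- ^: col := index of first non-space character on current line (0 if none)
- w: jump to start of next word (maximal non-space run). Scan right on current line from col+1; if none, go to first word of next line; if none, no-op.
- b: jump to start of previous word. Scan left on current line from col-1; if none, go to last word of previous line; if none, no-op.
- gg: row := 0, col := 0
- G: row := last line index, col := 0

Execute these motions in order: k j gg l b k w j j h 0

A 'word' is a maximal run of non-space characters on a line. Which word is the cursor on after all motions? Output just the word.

After 1 (k): row=0 col=0 char='r'
After 2 (j): row=1 col=0 char='l'
After 3 (gg): row=0 col=0 char='r'
After 4 (l): row=0 col=1 char='a'
After 5 (b): row=0 col=0 char='r'
After 6 (k): row=0 col=0 char='r'
After 7 (w): row=0 col=5 char='d'
After 8 (j): row=1 col=5 char='r'
After 9 (j): row=2 col=5 char='_'
After 10 (h): row=2 col=4 char='_'
After 11 (0): row=2 col=0 char='g'

Answer: grey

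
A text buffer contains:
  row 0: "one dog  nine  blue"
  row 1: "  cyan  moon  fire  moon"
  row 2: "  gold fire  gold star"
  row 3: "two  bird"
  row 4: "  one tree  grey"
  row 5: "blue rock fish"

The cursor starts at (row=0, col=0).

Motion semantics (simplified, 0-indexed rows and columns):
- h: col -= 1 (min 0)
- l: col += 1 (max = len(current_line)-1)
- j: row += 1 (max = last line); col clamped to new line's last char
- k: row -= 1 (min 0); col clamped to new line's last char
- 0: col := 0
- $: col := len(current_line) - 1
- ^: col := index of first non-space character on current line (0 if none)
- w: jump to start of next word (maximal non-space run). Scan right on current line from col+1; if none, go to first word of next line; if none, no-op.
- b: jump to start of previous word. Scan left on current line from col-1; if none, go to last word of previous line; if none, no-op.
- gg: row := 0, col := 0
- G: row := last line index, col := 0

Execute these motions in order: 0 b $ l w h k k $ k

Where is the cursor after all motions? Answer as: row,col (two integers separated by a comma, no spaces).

Answer: 0,18

Derivation:
After 1 (0): row=0 col=0 char='o'
After 2 (b): row=0 col=0 char='o'
After 3 ($): row=0 col=18 char='e'
After 4 (l): row=0 col=18 char='e'
After 5 (w): row=1 col=2 char='c'
After 6 (h): row=1 col=1 char='_'
After 7 (k): row=0 col=1 char='n'
After 8 (k): row=0 col=1 char='n'
After 9 ($): row=0 col=18 char='e'
After 10 (k): row=0 col=18 char='e'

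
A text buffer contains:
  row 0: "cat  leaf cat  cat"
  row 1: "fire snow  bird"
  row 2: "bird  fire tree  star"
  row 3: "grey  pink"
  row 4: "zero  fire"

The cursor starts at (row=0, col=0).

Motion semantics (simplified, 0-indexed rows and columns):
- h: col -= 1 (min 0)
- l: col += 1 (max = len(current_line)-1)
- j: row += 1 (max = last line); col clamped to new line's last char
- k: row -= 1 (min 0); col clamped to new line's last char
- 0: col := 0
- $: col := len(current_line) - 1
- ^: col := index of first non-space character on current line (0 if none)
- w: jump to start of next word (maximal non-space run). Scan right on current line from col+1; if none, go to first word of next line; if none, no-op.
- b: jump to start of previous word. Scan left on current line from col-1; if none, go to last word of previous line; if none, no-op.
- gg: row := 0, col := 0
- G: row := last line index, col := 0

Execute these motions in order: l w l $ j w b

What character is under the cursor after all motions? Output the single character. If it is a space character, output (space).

After 1 (l): row=0 col=1 char='a'
After 2 (w): row=0 col=5 char='l'
After 3 (l): row=0 col=6 char='e'
After 4 ($): row=0 col=17 char='t'
After 5 (j): row=1 col=14 char='d'
After 6 (w): row=2 col=0 char='b'
After 7 (b): row=1 col=11 char='b'

Answer: b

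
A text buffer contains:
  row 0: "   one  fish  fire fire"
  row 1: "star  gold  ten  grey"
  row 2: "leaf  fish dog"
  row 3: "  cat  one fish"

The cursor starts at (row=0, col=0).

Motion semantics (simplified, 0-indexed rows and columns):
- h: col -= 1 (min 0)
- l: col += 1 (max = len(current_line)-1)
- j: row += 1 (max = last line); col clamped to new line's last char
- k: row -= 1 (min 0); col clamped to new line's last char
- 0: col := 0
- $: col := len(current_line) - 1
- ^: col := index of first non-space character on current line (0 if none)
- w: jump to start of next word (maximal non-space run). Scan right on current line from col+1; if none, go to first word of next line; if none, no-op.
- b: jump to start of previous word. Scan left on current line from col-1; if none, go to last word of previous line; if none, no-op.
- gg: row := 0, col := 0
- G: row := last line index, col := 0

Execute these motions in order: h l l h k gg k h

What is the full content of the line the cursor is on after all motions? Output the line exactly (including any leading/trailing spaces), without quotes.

Answer:    one  fish  fire fire

Derivation:
After 1 (h): row=0 col=0 char='_'
After 2 (l): row=0 col=1 char='_'
After 3 (l): row=0 col=2 char='_'
After 4 (h): row=0 col=1 char='_'
After 5 (k): row=0 col=1 char='_'
After 6 (gg): row=0 col=0 char='_'
After 7 (k): row=0 col=0 char='_'
After 8 (h): row=0 col=0 char='_'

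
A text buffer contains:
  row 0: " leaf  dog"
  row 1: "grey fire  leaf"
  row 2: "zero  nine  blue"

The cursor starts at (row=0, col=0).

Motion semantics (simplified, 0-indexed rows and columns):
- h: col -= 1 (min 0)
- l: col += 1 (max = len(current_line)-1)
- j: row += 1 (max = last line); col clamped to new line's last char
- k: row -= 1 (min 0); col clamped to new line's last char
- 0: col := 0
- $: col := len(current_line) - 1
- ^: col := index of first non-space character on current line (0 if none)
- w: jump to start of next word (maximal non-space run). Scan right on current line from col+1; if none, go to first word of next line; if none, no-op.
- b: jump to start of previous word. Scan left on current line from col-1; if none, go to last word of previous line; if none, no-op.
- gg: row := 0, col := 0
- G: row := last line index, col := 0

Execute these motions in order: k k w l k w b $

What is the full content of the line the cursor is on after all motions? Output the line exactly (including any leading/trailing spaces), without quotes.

Answer:  leaf  dog

Derivation:
After 1 (k): row=0 col=0 char='_'
After 2 (k): row=0 col=0 char='_'
After 3 (w): row=0 col=1 char='l'
After 4 (l): row=0 col=2 char='e'
After 5 (k): row=0 col=2 char='e'
After 6 (w): row=0 col=7 char='d'
After 7 (b): row=0 col=1 char='l'
After 8 ($): row=0 col=9 char='g'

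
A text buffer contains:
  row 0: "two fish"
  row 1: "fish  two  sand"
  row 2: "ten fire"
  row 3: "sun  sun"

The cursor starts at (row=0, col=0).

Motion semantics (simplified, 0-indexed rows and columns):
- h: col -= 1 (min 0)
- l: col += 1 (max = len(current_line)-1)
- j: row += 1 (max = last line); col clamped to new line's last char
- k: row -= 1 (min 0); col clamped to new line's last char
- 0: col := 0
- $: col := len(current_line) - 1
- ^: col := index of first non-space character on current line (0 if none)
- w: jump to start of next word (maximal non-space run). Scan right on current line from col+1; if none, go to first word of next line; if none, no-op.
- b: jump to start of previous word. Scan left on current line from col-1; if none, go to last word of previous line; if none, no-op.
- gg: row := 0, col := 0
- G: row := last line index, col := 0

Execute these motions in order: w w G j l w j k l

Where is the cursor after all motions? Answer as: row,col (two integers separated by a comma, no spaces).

Answer: 2,6

Derivation:
After 1 (w): row=0 col=4 char='f'
After 2 (w): row=1 col=0 char='f'
After 3 (G): row=3 col=0 char='s'
After 4 (j): row=3 col=0 char='s'
After 5 (l): row=3 col=1 char='u'
After 6 (w): row=3 col=5 char='s'
After 7 (j): row=3 col=5 char='s'
After 8 (k): row=2 col=5 char='i'
After 9 (l): row=2 col=6 char='r'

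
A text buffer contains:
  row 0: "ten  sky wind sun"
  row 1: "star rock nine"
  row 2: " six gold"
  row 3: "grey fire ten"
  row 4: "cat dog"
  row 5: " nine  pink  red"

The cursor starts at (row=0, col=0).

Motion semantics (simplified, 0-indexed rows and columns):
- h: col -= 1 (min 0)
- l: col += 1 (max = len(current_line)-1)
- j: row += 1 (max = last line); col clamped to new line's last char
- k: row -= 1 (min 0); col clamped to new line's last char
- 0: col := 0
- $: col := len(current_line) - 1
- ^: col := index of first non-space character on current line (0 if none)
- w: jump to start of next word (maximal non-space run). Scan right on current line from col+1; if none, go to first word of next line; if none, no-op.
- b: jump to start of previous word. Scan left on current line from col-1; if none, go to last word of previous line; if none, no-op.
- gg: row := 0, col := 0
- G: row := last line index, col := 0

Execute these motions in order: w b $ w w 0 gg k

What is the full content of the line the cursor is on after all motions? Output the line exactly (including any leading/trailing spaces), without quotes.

After 1 (w): row=0 col=5 char='s'
After 2 (b): row=0 col=0 char='t'
After 3 ($): row=0 col=16 char='n'
After 4 (w): row=1 col=0 char='s'
After 5 (w): row=1 col=5 char='r'
After 6 (0): row=1 col=0 char='s'
After 7 (gg): row=0 col=0 char='t'
After 8 (k): row=0 col=0 char='t'

Answer: ten  sky wind sun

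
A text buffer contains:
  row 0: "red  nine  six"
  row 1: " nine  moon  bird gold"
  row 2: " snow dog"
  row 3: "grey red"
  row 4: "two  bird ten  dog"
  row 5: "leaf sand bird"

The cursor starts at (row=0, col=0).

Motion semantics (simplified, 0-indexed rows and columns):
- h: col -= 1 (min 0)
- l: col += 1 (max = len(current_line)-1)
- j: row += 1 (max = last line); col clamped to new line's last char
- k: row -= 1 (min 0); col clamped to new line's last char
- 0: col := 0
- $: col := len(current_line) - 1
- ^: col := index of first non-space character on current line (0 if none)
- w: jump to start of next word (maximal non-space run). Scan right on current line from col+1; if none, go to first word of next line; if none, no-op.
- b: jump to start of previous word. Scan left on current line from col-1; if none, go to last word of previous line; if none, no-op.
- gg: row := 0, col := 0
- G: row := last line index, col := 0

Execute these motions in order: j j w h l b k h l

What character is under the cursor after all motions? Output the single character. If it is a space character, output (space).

After 1 (j): row=1 col=0 char='_'
After 2 (j): row=2 col=0 char='_'
After 3 (w): row=2 col=1 char='s'
After 4 (h): row=2 col=0 char='_'
After 5 (l): row=2 col=1 char='s'
After 6 (b): row=1 col=18 char='g'
After 7 (k): row=0 col=13 char='x'
After 8 (h): row=0 col=12 char='i'
After 9 (l): row=0 col=13 char='x'

Answer: x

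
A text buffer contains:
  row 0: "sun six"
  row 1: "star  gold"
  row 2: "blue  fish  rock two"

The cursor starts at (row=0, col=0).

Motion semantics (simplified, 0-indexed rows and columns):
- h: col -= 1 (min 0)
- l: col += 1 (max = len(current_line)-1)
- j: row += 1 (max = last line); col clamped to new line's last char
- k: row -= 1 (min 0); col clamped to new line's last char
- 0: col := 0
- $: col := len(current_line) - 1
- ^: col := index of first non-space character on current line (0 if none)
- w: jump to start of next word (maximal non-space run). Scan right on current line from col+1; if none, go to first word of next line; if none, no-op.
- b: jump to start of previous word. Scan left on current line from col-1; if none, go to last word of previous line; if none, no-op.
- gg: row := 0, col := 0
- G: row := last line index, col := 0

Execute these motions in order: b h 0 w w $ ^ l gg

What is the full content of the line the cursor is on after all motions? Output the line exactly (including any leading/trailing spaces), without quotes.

Answer: sun six

Derivation:
After 1 (b): row=0 col=0 char='s'
After 2 (h): row=0 col=0 char='s'
After 3 (0): row=0 col=0 char='s'
After 4 (w): row=0 col=4 char='s'
After 5 (w): row=1 col=0 char='s'
After 6 ($): row=1 col=9 char='d'
After 7 (^): row=1 col=0 char='s'
After 8 (l): row=1 col=1 char='t'
After 9 (gg): row=0 col=0 char='s'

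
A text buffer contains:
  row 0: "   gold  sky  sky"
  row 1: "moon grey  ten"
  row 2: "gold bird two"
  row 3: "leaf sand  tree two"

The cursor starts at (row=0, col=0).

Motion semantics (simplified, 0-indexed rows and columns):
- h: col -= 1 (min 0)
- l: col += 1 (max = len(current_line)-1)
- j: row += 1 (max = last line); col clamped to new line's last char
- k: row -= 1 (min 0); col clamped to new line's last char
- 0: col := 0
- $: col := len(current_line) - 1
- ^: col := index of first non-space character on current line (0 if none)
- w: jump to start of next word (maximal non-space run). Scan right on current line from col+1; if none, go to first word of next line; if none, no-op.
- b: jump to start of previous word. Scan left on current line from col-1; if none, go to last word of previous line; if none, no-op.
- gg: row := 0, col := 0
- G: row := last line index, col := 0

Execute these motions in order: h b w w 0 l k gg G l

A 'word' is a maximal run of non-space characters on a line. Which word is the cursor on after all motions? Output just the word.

After 1 (h): row=0 col=0 char='_'
After 2 (b): row=0 col=0 char='_'
After 3 (w): row=0 col=3 char='g'
After 4 (w): row=0 col=9 char='s'
After 5 (0): row=0 col=0 char='_'
After 6 (l): row=0 col=1 char='_'
After 7 (k): row=0 col=1 char='_'
After 8 (gg): row=0 col=0 char='_'
After 9 (G): row=3 col=0 char='l'
After 10 (l): row=3 col=1 char='e'

Answer: leaf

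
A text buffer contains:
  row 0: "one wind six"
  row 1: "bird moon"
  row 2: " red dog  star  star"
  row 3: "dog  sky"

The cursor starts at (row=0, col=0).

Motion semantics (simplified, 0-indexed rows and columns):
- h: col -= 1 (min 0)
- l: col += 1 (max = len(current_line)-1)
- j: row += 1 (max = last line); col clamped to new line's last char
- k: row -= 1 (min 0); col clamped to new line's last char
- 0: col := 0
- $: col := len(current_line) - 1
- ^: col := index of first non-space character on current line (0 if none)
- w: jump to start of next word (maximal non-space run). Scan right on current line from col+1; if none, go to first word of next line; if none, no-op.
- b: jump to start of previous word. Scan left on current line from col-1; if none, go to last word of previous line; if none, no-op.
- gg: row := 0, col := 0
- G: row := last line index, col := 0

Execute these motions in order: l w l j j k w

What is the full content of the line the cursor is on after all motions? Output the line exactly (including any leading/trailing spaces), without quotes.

Answer:  red dog  star  star

Derivation:
After 1 (l): row=0 col=1 char='n'
After 2 (w): row=0 col=4 char='w'
After 3 (l): row=0 col=5 char='i'
After 4 (j): row=1 col=5 char='m'
After 5 (j): row=2 col=5 char='d'
After 6 (k): row=1 col=5 char='m'
After 7 (w): row=2 col=1 char='r'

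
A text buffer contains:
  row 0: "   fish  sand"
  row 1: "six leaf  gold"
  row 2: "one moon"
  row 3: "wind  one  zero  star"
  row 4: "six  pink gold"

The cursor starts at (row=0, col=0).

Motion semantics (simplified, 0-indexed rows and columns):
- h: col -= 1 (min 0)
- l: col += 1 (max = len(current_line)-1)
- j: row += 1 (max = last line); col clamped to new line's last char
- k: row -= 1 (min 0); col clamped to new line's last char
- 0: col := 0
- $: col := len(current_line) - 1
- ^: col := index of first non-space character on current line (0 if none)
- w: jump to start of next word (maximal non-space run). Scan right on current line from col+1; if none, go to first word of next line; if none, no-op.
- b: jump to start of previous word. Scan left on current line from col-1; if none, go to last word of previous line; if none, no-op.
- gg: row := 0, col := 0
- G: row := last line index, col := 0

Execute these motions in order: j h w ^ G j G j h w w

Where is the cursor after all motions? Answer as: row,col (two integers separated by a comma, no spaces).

After 1 (j): row=1 col=0 char='s'
After 2 (h): row=1 col=0 char='s'
After 3 (w): row=1 col=4 char='l'
After 4 (^): row=1 col=0 char='s'
After 5 (G): row=4 col=0 char='s'
After 6 (j): row=4 col=0 char='s'
After 7 (G): row=4 col=0 char='s'
After 8 (j): row=4 col=0 char='s'
After 9 (h): row=4 col=0 char='s'
After 10 (w): row=4 col=5 char='p'
After 11 (w): row=4 col=10 char='g'

Answer: 4,10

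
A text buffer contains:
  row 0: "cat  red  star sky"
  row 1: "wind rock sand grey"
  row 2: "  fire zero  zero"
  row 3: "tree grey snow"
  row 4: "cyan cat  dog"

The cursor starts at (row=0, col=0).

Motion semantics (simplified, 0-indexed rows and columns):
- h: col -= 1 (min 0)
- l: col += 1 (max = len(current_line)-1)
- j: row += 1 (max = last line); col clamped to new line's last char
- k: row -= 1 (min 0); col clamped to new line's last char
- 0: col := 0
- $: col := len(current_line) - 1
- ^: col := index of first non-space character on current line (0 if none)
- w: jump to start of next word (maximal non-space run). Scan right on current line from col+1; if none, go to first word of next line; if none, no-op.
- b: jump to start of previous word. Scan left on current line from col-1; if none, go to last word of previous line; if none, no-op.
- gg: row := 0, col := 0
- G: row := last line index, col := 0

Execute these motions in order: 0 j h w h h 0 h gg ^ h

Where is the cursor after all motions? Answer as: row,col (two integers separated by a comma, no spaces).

Answer: 0,0

Derivation:
After 1 (0): row=0 col=0 char='c'
After 2 (j): row=1 col=0 char='w'
After 3 (h): row=1 col=0 char='w'
After 4 (w): row=1 col=5 char='r'
After 5 (h): row=1 col=4 char='_'
After 6 (h): row=1 col=3 char='d'
After 7 (0): row=1 col=0 char='w'
After 8 (h): row=1 col=0 char='w'
After 9 (gg): row=0 col=0 char='c'
After 10 (^): row=0 col=0 char='c'
After 11 (h): row=0 col=0 char='c'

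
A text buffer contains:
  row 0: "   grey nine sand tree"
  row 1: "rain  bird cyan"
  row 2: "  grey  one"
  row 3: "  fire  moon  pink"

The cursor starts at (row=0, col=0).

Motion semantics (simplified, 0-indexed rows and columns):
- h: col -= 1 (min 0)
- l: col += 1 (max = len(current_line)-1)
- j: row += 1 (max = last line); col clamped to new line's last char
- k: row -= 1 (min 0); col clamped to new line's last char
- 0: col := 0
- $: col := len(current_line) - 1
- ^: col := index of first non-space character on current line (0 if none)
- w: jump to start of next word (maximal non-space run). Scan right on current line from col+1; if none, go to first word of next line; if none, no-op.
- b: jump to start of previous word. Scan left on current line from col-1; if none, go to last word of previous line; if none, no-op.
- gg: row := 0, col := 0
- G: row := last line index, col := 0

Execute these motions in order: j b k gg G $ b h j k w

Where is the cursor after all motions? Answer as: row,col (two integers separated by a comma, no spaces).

After 1 (j): row=1 col=0 char='r'
After 2 (b): row=0 col=18 char='t'
After 3 (k): row=0 col=18 char='t'
After 4 (gg): row=0 col=0 char='_'
After 5 (G): row=3 col=0 char='_'
After 6 ($): row=3 col=17 char='k'
After 7 (b): row=3 col=14 char='p'
After 8 (h): row=3 col=13 char='_'
After 9 (j): row=3 col=13 char='_'
After 10 (k): row=2 col=10 char='e'
After 11 (w): row=3 col=2 char='f'

Answer: 3,2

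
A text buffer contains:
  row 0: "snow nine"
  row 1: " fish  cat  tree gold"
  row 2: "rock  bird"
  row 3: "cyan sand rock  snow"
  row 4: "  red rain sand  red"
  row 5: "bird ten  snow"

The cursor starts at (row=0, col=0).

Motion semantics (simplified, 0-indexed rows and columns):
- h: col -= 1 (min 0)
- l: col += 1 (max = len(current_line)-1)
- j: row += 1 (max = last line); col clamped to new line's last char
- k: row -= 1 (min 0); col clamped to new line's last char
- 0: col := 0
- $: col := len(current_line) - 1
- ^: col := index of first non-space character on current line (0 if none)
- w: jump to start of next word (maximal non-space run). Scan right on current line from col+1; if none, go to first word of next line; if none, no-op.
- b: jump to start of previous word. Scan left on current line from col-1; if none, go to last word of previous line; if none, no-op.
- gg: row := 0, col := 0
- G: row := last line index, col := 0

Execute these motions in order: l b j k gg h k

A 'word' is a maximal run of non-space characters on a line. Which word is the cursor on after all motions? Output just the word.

After 1 (l): row=0 col=1 char='n'
After 2 (b): row=0 col=0 char='s'
After 3 (j): row=1 col=0 char='_'
After 4 (k): row=0 col=0 char='s'
After 5 (gg): row=0 col=0 char='s'
After 6 (h): row=0 col=0 char='s'
After 7 (k): row=0 col=0 char='s'

Answer: snow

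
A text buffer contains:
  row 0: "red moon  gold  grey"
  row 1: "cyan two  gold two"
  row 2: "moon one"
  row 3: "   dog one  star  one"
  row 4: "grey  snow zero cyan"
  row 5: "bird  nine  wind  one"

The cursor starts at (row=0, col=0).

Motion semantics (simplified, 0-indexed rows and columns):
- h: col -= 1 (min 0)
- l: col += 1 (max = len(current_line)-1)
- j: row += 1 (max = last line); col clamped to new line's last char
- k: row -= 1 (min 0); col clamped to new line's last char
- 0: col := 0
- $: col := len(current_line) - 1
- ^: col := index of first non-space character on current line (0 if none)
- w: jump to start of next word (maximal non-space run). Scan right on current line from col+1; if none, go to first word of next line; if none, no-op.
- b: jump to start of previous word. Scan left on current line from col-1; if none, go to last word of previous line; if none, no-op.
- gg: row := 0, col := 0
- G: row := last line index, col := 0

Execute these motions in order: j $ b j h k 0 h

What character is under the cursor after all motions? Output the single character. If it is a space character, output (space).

After 1 (j): row=1 col=0 char='c'
After 2 ($): row=1 col=17 char='o'
After 3 (b): row=1 col=15 char='t'
After 4 (j): row=2 col=7 char='e'
After 5 (h): row=2 col=6 char='n'
After 6 (k): row=1 col=6 char='w'
After 7 (0): row=1 col=0 char='c'
After 8 (h): row=1 col=0 char='c'

Answer: c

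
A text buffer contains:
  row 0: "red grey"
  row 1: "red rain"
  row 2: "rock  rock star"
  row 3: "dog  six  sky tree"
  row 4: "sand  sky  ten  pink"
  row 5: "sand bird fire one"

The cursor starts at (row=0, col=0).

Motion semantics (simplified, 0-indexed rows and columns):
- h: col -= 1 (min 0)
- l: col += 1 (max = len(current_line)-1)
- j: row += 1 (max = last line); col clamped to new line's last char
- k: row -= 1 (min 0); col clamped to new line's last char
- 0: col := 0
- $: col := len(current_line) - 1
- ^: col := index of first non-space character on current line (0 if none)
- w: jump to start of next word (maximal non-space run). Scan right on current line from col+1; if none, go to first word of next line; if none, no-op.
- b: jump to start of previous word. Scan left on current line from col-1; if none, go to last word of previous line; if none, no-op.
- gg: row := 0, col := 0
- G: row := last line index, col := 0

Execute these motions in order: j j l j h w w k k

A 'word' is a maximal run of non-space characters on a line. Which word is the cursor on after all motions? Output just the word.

Answer: rain

Derivation:
After 1 (j): row=1 col=0 char='r'
After 2 (j): row=2 col=0 char='r'
After 3 (l): row=2 col=1 char='o'
After 4 (j): row=3 col=1 char='o'
After 5 (h): row=3 col=0 char='d'
After 6 (w): row=3 col=5 char='s'
After 7 (w): row=3 col=10 char='s'
After 8 (k): row=2 col=10 char='_'
After 9 (k): row=1 col=7 char='n'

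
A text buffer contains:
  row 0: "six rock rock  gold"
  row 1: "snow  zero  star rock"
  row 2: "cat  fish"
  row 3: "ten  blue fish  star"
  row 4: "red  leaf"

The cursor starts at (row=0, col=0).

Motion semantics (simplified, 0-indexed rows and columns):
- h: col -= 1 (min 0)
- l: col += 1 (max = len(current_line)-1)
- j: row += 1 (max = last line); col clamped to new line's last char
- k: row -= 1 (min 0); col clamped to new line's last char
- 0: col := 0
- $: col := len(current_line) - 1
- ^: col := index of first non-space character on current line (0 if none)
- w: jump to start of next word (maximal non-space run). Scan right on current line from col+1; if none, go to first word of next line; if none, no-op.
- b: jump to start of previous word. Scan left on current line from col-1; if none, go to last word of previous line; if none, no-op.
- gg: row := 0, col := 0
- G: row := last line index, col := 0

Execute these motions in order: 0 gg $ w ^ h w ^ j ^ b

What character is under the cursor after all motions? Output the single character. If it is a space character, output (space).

Answer: r

Derivation:
After 1 (0): row=0 col=0 char='s'
After 2 (gg): row=0 col=0 char='s'
After 3 ($): row=0 col=18 char='d'
After 4 (w): row=1 col=0 char='s'
After 5 (^): row=1 col=0 char='s'
After 6 (h): row=1 col=0 char='s'
After 7 (w): row=1 col=6 char='z'
After 8 (^): row=1 col=0 char='s'
After 9 (j): row=2 col=0 char='c'
After 10 (^): row=2 col=0 char='c'
After 11 (b): row=1 col=17 char='r'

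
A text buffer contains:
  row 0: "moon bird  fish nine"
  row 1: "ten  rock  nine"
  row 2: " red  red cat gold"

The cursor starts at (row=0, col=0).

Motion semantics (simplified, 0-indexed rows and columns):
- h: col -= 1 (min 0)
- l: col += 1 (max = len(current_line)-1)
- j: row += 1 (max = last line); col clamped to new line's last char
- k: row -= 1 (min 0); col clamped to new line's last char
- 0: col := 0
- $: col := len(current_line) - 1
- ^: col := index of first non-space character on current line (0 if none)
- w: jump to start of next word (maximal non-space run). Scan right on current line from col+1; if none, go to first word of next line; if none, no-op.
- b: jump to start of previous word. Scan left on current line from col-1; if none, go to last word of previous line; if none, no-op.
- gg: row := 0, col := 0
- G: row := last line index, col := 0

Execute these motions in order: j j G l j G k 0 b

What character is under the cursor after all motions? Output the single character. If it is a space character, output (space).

After 1 (j): row=1 col=0 char='t'
After 2 (j): row=2 col=0 char='_'
After 3 (G): row=2 col=0 char='_'
After 4 (l): row=2 col=1 char='r'
After 5 (j): row=2 col=1 char='r'
After 6 (G): row=2 col=0 char='_'
After 7 (k): row=1 col=0 char='t'
After 8 (0): row=1 col=0 char='t'
After 9 (b): row=0 col=16 char='n'

Answer: n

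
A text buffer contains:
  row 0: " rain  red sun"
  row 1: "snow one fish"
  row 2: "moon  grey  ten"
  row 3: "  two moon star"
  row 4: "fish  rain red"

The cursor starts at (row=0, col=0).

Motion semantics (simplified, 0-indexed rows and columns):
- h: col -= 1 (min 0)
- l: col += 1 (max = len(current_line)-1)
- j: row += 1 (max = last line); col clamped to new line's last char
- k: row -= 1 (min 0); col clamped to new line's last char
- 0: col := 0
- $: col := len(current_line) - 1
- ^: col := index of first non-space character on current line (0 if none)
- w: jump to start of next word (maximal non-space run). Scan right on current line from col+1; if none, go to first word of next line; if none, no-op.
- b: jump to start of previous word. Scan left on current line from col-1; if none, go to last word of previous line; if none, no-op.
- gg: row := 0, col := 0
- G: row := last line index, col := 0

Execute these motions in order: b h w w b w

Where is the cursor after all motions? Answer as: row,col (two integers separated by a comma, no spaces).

After 1 (b): row=0 col=0 char='_'
After 2 (h): row=0 col=0 char='_'
After 3 (w): row=0 col=1 char='r'
After 4 (w): row=0 col=7 char='r'
After 5 (b): row=0 col=1 char='r'
After 6 (w): row=0 col=7 char='r'

Answer: 0,7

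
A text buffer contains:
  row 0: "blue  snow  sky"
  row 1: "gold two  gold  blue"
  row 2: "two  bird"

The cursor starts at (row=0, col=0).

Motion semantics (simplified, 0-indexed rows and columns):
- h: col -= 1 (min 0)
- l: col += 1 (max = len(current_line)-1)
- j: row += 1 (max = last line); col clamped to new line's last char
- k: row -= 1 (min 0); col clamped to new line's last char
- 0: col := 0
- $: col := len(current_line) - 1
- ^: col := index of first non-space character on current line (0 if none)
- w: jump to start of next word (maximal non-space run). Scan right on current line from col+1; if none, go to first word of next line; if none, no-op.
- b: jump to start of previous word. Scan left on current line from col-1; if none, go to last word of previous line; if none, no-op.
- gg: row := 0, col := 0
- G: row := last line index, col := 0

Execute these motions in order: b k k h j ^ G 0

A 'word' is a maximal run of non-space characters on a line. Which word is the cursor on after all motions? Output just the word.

After 1 (b): row=0 col=0 char='b'
After 2 (k): row=0 col=0 char='b'
After 3 (k): row=0 col=0 char='b'
After 4 (h): row=0 col=0 char='b'
After 5 (j): row=1 col=0 char='g'
After 6 (^): row=1 col=0 char='g'
After 7 (G): row=2 col=0 char='t'
After 8 (0): row=2 col=0 char='t'

Answer: two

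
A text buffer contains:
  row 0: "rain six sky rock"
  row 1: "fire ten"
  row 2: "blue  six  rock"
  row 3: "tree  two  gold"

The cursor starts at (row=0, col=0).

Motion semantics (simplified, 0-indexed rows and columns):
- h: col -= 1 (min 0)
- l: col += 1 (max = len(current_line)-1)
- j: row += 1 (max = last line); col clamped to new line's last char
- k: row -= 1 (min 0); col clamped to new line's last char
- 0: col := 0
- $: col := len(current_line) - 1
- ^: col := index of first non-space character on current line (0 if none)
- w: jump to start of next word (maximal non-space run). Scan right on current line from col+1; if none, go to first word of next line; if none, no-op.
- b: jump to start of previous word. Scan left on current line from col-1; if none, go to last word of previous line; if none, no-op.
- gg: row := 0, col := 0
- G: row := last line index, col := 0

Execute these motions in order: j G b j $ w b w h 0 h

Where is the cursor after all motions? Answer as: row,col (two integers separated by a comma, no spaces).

After 1 (j): row=1 col=0 char='f'
After 2 (G): row=3 col=0 char='t'
After 3 (b): row=2 col=11 char='r'
After 4 (j): row=3 col=11 char='g'
After 5 ($): row=3 col=14 char='d'
After 6 (w): row=3 col=14 char='d'
After 7 (b): row=3 col=11 char='g'
After 8 (w): row=3 col=11 char='g'
After 9 (h): row=3 col=10 char='_'
After 10 (0): row=3 col=0 char='t'
After 11 (h): row=3 col=0 char='t'

Answer: 3,0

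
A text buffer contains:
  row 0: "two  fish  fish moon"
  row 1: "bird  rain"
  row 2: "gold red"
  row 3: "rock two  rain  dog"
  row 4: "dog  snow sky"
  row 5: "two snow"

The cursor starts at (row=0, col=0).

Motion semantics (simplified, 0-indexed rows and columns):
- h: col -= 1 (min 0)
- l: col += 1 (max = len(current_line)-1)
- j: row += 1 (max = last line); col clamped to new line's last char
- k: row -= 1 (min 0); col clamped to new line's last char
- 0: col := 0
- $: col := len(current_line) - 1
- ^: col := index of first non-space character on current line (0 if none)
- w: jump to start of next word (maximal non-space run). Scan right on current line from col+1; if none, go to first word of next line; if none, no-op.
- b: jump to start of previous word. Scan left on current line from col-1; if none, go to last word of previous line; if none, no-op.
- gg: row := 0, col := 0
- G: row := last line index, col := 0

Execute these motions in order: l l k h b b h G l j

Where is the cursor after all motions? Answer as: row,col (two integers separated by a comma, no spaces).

After 1 (l): row=0 col=1 char='w'
After 2 (l): row=0 col=2 char='o'
After 3 (k): row=0 col=2 char='o'
After 4 (h): row=0 col=1 char='w'
After 5 (b): row=0 col=0 char='t'
After 6 (b): row=0 col=0 char='t'
After 7 (h): row=0 col=0 char='t'
After 8 (G): row=5 col=0 char='t'
After 9 (l): row=5 col=1 char='w'
After 10 (j): row=5 col=1 char='w'

Answer: 5,1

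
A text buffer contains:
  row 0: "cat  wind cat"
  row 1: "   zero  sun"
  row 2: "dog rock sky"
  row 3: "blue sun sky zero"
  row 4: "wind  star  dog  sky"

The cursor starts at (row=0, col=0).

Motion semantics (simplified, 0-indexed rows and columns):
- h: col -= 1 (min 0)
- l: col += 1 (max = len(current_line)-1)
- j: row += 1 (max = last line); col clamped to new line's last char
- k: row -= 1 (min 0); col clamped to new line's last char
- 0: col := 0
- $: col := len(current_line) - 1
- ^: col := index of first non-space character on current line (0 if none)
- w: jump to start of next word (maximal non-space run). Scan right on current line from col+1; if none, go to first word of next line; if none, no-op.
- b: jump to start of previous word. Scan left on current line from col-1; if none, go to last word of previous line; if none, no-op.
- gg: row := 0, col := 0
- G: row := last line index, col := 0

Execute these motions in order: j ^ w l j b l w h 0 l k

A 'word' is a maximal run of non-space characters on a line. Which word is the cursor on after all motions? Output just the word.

After 1 (j): row=1 col=0 char='_'
After 2 (^): row=1 col=3 char='z'
After 3 (w): row=1 col=9 char='s'
After 4 (l): row=1 col=10 char='u'
After 5 (j): row=2 col=10 char='k'
After 6 (b): row=2 col=9 char='s'
After 7 (l): row=2 col=10 char='k'
After 8 (w): row=3 col=0 char='b'
After 9 (h): row=3 col=0 char='b'
After 10 (0): row=3 col=0 char='b'
After 11 (l): row=3 col=1 char='l'
After 12 (k): row=2 col=1 char='o'

Answer: dog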